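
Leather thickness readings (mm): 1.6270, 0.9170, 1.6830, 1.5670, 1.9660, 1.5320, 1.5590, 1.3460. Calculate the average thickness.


Formula: Average = sum / n
Substituting: Average = 12.1970 / 8
Result: 1.5246 mm


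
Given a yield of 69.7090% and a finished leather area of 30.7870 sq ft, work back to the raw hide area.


Formula: raw = finished * 100 / yield
Substituting: raw = 30.7870 * 100 / 69.7090
Result: 44.1650 sq ft


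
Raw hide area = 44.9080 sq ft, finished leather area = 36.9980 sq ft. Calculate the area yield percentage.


Formula: Yield = finished / raw * 100
Substituting: Yield = 36.9980 / 44.9080 * 100
Result: 82.3862 %


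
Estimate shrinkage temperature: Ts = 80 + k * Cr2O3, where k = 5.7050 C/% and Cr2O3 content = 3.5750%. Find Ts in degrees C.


Formula: Ts = 80 + k * Cr2O3
Substituting: Ts = 80 + 5.7050 * 3.5750
Result: 100.3954 C


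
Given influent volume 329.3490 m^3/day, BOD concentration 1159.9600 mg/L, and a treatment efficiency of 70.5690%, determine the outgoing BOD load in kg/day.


Load_in = volume * conc / 1000 = 329.3490 * 1159.9600 / 1000 = 382.0317 kg/day
Removed = Load_in * eff / 100 = 382.0317 * 70.5690 / 100 = 269.5959 kg/day
Load_out = Load_in - Removed = 382.0317 - 269.5959 = 112.4357 kg/day


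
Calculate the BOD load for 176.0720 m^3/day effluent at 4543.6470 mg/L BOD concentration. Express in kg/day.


Formula: BOD_load = volume * conc / 1000
Substituting: BOD_load = 176.0720 * 4543.6470 / 1000
Result: 800.0090 kg/day


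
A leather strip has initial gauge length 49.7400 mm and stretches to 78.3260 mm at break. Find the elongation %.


Formula: Elongation = (Lf - L0) / L0 * 100
Substituting: Elongation = (78.3260 - 49.7400) / 49.7400 * 100
Result: 57.4708 %


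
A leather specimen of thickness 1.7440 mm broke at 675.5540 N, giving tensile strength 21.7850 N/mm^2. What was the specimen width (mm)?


Formula: w = F / (TS * t)
Substituting: w = 675.5540 / (21.7850 * 1.7440)
Result: 17.7810 mm


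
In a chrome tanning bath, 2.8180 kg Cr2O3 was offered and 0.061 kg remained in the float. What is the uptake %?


Formula: Uptake = (offered - residual) / offered * 100
Substituting: Uptake = (2.8180 - 0.061) / 2.8180 * 100
Result: 97.8353 %


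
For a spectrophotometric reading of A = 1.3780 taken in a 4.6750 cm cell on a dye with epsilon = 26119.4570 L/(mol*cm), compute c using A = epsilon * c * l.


Formula: c = A / (epsilon * l)
Substituting: c = 1.3780 / (26119.4570 * 4.6750)
Result: 1.1285e-05 mol/L


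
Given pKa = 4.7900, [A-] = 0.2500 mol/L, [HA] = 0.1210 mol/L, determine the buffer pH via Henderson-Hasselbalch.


ratio = [A-] / [HA] = 0.2500 / 0.1210 = 2.0661
log10(ratio) = 0.3152
pH = pKa + log10(ratio) = 4.7900 + 0.3152 = 5.1052


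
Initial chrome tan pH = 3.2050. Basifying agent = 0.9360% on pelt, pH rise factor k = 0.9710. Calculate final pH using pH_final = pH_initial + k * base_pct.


Formula: pH_final = pH_initial + k * base_pct
Substituting: pH_final = 3.2050 + 0.9710 * 0.9360
Result: 4.1139


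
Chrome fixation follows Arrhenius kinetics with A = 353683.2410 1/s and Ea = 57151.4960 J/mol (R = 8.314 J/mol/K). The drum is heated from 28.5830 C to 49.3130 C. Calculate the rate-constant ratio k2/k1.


T1 = 28.5830 + 273.15 = 301.7330 K; T2 = 49.3130 + 273.15 = 322.4630 K
k1 = A * exp(-Ea/(R*T1)) = 353683.2410 * exp(-57151.4960/(8.314*301.7330)) = 4.5129e-05 1/s
k2 = A * exp(-Ea/(R*T2)) = 353683.2410 * exp(-57151.4960/(8.314*322.4630)) = 1.9521e-04 1/s
k2/k1 = 1.9521e-04 / 4.5129e-05 = 4.3257


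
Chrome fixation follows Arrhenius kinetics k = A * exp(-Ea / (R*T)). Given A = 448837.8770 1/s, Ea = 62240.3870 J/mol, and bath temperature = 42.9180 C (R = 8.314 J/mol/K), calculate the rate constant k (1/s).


T_K = T_C + 273.15 = 42.9180 + 273.15 = 316.0680 K
exponent = -Ea / (R * T_K) = -62240.3870 / (8.314 * 316.0680) = -23.6855
k = A * exp(exponent) = 448837.8770 * exp(-23.6855) = 2.3207e-05 1/s


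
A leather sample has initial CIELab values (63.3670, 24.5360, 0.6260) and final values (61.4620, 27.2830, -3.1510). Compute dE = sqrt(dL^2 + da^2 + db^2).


dL = -1.9050, da = 2.7470, db = -3.7770
dE = sqrt((-1.9050)^2 + 2.7470^2 + (-3.7770)^2) = 5.0439


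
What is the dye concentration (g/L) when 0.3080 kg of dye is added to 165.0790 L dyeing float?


Formula: Conc = dye_mass(kg) / volume(L) * 1000
Substituting: Conc = 0.3080 / 165.0790 * 1000
Result: 1.8658 g/L


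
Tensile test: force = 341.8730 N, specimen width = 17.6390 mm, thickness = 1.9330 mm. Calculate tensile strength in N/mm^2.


Formula: TS = force / (width * thickness)
Substituting: TS = 341.8730 / (17.6390 * 1.9330)
Result: 10.0267 N/mm^2


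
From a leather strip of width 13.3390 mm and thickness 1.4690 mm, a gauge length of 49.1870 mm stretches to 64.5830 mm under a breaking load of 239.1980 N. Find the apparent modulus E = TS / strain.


TS = F / (w * t) = 239.1980 / (13.3390 * 1.4690) = 12.2071 N/mm^2
strain = (Lf - L0) / L0 = (64.5830 - 49.1870) / 49.1870 = 0.3130
E = TS / strain = 12.2071 / 0.3130 = 38.9991 N/mm^2


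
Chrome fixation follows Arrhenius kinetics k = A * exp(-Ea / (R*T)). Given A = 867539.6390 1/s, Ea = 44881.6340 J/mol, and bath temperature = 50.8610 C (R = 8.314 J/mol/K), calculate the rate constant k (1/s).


T_K = T_C + 273.15 = 50.8610 + 273.15 = 324.0110 K
exponent = -Ea / (R * T_K) = -44881.6340 / (8.314 * 324.0110) = -16.6609
k = A * exp(exponent) = 867539.6390 * exp(-16.6609) = 0.0504133 1/s


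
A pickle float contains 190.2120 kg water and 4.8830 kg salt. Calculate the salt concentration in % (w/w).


Formula: Conc = salt / (water + salt) * 100
Substituting: Conc = 4.8830 / (190.2120 + 4.8830) * 100
Result: 2.5029 %


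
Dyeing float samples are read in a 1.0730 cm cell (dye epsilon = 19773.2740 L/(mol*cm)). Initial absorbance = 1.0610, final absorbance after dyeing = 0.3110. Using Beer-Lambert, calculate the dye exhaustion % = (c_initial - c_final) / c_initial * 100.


c_initial = A_i / (epsilon * l) = 1.0610 / (19773.2740 * 1.0730) = 5.0008e-05 mol/L
c_final = A_f / (epsilon * l) = 0.3110 / (19773.2740 * 1.0730) = 1.4658e-05 mol/L
Exhaustion = (c_initial - c_final) / c_initial * 100 = (5.0008e-05 - 1.4658e-05) / 5.0008e-05 * 100 = 70.6880 %


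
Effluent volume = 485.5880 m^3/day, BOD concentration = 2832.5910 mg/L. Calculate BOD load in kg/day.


Formula: BOD_load = volume * conc / 1000
Substituting: BOD_load = 485.5880 * 2832.5910 / 1000
Result: 1375.4722 kg/day


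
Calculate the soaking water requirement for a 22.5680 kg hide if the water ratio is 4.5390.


Formula: Water = hide_weight * ratio
Substituting: Water = 22.5680 * 4.5390
Result: 102.4362 kg


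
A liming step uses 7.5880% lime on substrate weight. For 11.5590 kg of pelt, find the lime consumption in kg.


Formula: Lime = substrate * pct / 100
Substituting: Lime = 11.5590 * 7.5880 / 100
Result: 0.8771 kg


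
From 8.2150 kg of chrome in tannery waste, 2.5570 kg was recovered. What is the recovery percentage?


Formula: Recovery = recovered / input * 100
Substituting: Recovery = 2.5570 / 8.2150 * 100
Result: 31.1260 %


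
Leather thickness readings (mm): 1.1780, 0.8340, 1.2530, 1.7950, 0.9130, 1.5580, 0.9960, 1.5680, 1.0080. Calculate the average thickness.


Formula: Average = sum / n
Substituting: Average = 11.1030 / 9
Result: 1.2337 mm


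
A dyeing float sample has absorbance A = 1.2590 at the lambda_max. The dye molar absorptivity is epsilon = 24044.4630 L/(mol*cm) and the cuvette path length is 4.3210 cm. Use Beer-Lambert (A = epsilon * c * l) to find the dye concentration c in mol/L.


Formula: c = A / (epsilon * l)
Substituting: c = 1.2590 / (24044.4630 * 4.3210)
Result: 1.2118e-05 mol/L


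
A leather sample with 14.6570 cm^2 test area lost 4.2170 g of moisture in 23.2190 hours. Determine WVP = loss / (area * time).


Formula: WVP = loss / (area * time)
Substituting: WVP = 4.2170 / (14.6570 * 23.2190)
Result: 0.0123912 g/(cm^2*hr)


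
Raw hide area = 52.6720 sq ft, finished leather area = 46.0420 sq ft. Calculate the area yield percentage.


Formula: Yield = finished / raw * 100
Substituting: Yield = 46.0420 / 52.6720 * 100
Result: 87.4127 %


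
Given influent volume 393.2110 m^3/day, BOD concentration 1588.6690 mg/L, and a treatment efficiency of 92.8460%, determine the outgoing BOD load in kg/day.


Load_in = volume * conc / 1000 = 393.2110 * 1588.6690 / 1000 = 624.6821 kg/day
Removed = Load_in * eff / 100 = 624.6821 * 92.8460 / 100 = 579.9924 kg/day
Load_out = Load_in - Removed = 624.6821 - 579.9924 = 44.6898 kg/day


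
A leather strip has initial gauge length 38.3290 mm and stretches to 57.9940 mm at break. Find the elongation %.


Formula: Elongation = (Lf - L0) / L0 * 100
Substituting: Elongation = (57.9940 - 38.3290) / 38.3290 * 100
Result: 51.3058 %


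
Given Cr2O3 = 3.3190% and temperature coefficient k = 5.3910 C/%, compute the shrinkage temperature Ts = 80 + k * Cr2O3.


Formula: Ts = 80 + k * Cr2O3
Substituting: Ts = 80 + 5.3910 * 3.3190
Result: 97.8927 C


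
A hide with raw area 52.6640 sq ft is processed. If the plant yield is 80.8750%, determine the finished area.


Formula: finished = raw * yield / 100
Substituting: finished = 52.6640 * 80.8750 / 100
Result: 42.5920 sq ft


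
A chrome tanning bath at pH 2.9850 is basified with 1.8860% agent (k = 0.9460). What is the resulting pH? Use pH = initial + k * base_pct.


Formula: pH_final = pH_initial + k * base_pct
Substituting: pH_final = 2.9850 + 0.9460 * 1.8860
Result: 4.7692


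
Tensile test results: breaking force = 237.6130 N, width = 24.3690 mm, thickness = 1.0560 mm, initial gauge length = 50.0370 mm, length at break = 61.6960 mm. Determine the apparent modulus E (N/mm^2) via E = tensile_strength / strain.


TS = F / (w * t) = 237.6130 / (24.3690 * 1.0560) = 9.2335 N/mm^2
strain = (Lf - L0) / L0 = (61.6960 - 50.0370) / 50.0370 = 0.2330
E = TS / strain = 9.2335 / 0.2330 = 39.6277 N/mm^2


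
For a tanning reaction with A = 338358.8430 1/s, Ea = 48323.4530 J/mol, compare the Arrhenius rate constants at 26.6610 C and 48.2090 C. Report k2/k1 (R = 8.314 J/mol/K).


T1 = 26.6610 + 273.15 = 299.8110 K; T2 = 48.2090 + 273.15 = 321.3590 K
k1 = A * exp(-Ea/(R*T1)) = 338358.8430 * exp(-48323.4530/(8.314*299.8110)) = 0.00128798 1/s
k2 = A * exp(-Ea/(R*T2)) = 338358.8430 * exp(-48323.4530/(8.314*321.3590)) = 0.0047256 1/s
k2/k1 = 0.0047256 / 0.00128798 = 3.6690


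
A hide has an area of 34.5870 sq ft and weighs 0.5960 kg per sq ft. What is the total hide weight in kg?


Formula: Weight = area * weight_per_sqft
Substituting: Weight = 34.5870 * 0.5960
Result: 20.6139 kg


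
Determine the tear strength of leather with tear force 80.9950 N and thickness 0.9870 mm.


Formula: Tear strength = force / thickness
Substituting: Tear strength = 80.9950 / 0.9870
Result: 82.0618 N/mm


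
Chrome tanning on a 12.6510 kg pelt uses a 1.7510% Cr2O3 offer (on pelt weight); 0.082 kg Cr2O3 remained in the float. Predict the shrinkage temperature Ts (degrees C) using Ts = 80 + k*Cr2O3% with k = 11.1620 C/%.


Offered = pelt * offer_pct / 100 = 12.6510 * 1.7510 / 100 = 0.2215 kg
Uptake = offered - residual = 0.2215 - 0.082 = 0.1395 kg
Cr2O3% on pelt = uptake / pelt * 100 = 0.1395 / 12.6510 * 100 = 1.1028 %
Ts = 80 + k * Cr2O3% = 80 + 11.1620 * 1.1028 = 92.3098 C


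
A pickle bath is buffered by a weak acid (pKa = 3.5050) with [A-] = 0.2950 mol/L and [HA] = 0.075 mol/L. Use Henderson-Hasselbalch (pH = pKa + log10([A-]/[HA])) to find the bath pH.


ratio = [A-] / [HA] = 0.2950 / 0.075 = 3.9333
log10(ratio) = 0.5948
pH = pKa + log10(ratio) = 3.5050 + 0.5948 = 4.0998


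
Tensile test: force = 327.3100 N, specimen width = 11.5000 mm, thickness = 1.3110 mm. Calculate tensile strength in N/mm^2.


Formula: TS = force / (width * thickness)
Substituting: TS = 327.3100 / (11.5000 * 1.3110)
Result: 21.7099 N/mm^2


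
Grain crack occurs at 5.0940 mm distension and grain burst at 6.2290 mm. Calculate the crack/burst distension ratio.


Formula: Ratio = crack / burst
Substituting: Ratio = 5.0940 / 6.2290
Result: 0.8178


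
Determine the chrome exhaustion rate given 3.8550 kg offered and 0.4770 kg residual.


Formula: Uptake = (offered - residual) / offered * 100
Substituting: Uptake = (3.8550 - 0.4770) / 3.8550 * 100
Result: 87.6265 %


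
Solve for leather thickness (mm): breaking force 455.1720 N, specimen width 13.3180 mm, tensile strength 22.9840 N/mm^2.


Formula: t = F / (TS * w)
Substituting: t = 455.1720 / (22.9840 * 13.3180)
Result: 1.4870 mm


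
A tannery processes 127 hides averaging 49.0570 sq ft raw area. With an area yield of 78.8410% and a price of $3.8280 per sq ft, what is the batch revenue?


Raw_total = N * avg_area = 127 * 49.0570 = 6230.2390 sq ft
Finished = Raw_total * yield / 100 = 6230.2390 * 78.8410 / 100 = 4911.9827 sq ft
Value = Finished * price = 4911.9827 * 3.8280 = 18803.0699 $


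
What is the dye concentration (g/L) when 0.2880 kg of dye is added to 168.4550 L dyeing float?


Formula: Conc = dye_mass(kg) / volume(L) * 1000
Substituting: Conc = 0.2880 / 168.4550 * 1000
Result: 1.7097 g/L


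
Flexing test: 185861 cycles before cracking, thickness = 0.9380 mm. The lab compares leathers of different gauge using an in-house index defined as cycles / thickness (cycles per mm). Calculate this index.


Formula: Index = cycles / thickness
Substituting: Index = 185861 / 0.9380
Result: 198146.0554 cycles/mm


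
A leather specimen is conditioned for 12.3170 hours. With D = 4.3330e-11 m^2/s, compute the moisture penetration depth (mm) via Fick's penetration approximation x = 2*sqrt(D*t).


t = 12.3170 hr * 3600 = 44341.2000 s
D * t = 4.3330e-11 * 44341.2000 = 1.9213e-06
x = 2 * sqrt(D*t) = 2 * sqrt(1.9213e-06) = 0.00277222 m = 2.7722 mm


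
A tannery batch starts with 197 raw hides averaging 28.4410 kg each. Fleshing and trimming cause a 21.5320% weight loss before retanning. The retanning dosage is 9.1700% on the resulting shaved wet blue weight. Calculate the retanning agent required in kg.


Total_raw = N * avg_wt = 197 * 28.4410 = 5602.8770 kg
Substrate = Total_raw * (1 - loss/100) = 5602.8770 * (1 - 21.5320/100) = 4396.4655 kg
Retan = Substrate * pct / 100 = 4396.4655 * 9.1700 / 100 = 403.1559 kg


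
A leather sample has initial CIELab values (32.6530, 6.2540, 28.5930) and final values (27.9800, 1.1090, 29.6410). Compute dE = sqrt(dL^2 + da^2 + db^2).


dL = -4.6730, da = -5.1450, db = 1.0480
dE = sqrt((-4.6730)^2 + (-5.1450)^2 + 1.0480^2) = 7.0290


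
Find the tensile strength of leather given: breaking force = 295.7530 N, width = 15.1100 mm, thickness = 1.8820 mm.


Formula: TS = force / (width * thickness)
Substituting: TS = 295.7530 / (15.1100 * 1.8820)
Result: 10.4003 N/mm^2


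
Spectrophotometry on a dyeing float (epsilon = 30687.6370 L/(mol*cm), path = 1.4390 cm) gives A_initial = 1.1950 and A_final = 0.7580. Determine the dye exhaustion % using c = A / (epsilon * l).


c_initial = A_i / (epsilon * l) = 1.1950 / (30687.6370 * 1.4390) = 2.7061e-05 mol/L
c_final = A_f / (epsilon * l) = 0.7580 / (30687.6370 * 1.4390) = 1.7165e-05 mol/L
Exhaustion = (c_initial - c_final) / c_initial * 100 = (2.7061e-05 - 1.7165e-05) / 2.7061e-05 * 100 = 36.5690 %


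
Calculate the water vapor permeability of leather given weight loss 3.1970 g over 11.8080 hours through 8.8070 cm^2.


Formula: WVP = loss / (area * time)
Substituting: WVP = 3.1970 / (8.8070 * 11.8080)
Result: 0.0307424 g/(cm^2*hr)


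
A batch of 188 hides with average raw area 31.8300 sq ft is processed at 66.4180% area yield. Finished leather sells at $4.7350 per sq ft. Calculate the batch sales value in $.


Raw_total = N * avg_area = 188 * 31.8300 = 5984.0400 sq ft
Finished = Raw_total * yield / 100 = 5984.0400 * 66.4180 / 100 = 3974.4797 sq ft
Value = Finished * price = 3974.4797 * 4.7350 = 18819.1613 $


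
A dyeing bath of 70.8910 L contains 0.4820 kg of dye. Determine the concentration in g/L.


Formula: Conc = dye_mass(kg) / volume(L) * 1000
Substituting: Conc = 0.4820 / 70.8910 * 1000
Result: 6.7992 g/L


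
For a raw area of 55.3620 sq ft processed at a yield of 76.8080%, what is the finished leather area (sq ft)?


Formula: finished = raw * yield / 100
Substituting: finished = 55.3620 * 76.8080 / 100
Result: 42.5224 sq ft


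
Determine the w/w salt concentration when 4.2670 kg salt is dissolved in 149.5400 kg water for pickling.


Formula: Conc = salt / (water + salt) * 100
Substituting: Conc = 4.2670 / (149.5400 + 4.2670) * 100
Result: 2.7743 %


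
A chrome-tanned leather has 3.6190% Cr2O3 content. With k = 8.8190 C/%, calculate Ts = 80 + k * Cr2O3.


Formula: Ts = 80 + k * Cr2O3
Substituting: Ts = 80 + 8.8190 * 3.6190
Result: 111.9160 C


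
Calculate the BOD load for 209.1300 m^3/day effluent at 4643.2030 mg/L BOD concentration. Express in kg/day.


Formula: BOD_load = volume * conc / 1000
Substituting: BOD_load = 209.1300 * 4643.2030 / 1000
Result: 971.0330 kg/day


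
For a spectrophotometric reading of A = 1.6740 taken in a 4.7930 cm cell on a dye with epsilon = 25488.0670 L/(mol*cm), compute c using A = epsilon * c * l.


Formula: c = A / (epsilon * l)
Substituting: c = 1.6740 / (25488.0670 * 4.7930)
Result: 1.3703e-05 mol/L


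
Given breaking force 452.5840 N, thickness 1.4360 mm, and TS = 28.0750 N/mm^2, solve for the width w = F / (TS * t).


Formula: w = F / (TS * t)
Substituting: w = 452.5840 / (28.0750 * 1.4360)
Result: 11.2260 mm


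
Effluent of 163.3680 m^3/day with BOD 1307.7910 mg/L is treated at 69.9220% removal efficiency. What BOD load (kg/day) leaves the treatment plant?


Load_in = volume * conc / 1000 = 163.3680 * 1307.7910 / 1000 = 213.6512 kg/day
Removed = Load_in * eff / 100 = 213.6512 * 69.9220 / 100 = 149.3892 kg/day
Load_out = Load_in - Removed = 213.6512 - 149.3892 = 64.2620 kg/day


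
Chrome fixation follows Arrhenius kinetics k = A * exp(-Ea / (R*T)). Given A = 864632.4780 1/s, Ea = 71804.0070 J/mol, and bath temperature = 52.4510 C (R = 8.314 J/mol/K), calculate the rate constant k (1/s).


T_K = T_C + 273.15 = 52.4510 + 273.15 = 325.6010 K
exponent = -Ea / (R * T_K) = -71804.0070 / (8.314 * 325.6010) = -26.5248
k = A * exp(exponent) = 864632.4780 * exp(-26.5248) = 2.6136e-06 1/s


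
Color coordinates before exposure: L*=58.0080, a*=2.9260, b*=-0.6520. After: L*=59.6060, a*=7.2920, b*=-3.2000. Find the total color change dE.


dL = 1.5980, da = 4.3660, db = -2.5480
dE = sqrt(1.5980^2 + 4.3660^2 + (-2.5480)^2) = 5.3017


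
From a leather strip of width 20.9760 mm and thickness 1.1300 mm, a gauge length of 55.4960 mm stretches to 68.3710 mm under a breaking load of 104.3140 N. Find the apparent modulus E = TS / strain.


TS = F / (w * t) = 104.3140 / (20.9760 * 1.1300) = 4.4009 N/mm^2
strain = (Lf - L0) / L0 = (68.3710 - 55.4960) / 55.4960 = 0.2320
E = TS / strain = 4.4009 / 0.2320 = 18.9695 N/mm^2


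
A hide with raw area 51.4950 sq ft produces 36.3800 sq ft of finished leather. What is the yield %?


Formula: Yield = finished / raw * 100
Substituting: Yield = 36.3800 / 51.4950 * 100
Result: 70.6476 %


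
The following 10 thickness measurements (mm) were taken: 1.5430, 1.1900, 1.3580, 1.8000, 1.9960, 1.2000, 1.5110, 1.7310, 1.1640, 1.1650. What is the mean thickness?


Formula: Average = sum / n
Substituting: Average = 14.6580 / 10
Result: 1.4658 mm


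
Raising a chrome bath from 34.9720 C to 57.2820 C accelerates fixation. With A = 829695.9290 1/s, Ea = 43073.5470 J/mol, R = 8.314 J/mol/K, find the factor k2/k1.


T1 = 34.9720 + 273.15 = 308.1220 K; T2 = 57.2820 + 273.15 = 330.4320 K
k1 = A * exp(-Ea/(R*T1)) = 829695.9290 * exp(-43073.5470/(8.314*308.1220)) = 0.0413596 1/s
k2 = A * exp(-Ea/(R*T2)) = 829695.9290 * exp(-43073.5470/(8.314*330.4320)) = 0.1287 1/s
k2/k1 = 0.1287 / 0.0413596 = 3.1120


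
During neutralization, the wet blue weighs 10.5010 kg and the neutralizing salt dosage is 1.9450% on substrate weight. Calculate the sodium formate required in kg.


Formula: Neutralizer = substrate * pct / 100
Substituting: Neutralizer = 10.5010 * 1.9450 / 100
Result: 0.2042 kg


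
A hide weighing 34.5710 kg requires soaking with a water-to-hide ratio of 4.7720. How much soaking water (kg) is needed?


Formula: Water = hide_weight * ratio
Substituting: Water = 34.5710 * 4.7720
Result: 164.9728 kg


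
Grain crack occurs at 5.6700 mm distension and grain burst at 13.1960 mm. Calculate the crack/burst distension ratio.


Formula: Ratio = crack / burst
Substituting: Ratio = 5.6700 / 13.1960
Result: 0.4297


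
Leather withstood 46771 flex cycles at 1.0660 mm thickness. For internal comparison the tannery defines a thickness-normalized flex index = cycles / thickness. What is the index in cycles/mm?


Formula: Index = cycles / thickness
Substituting: Index = 46771 / 1.0660
Result: 43875.2345 cycles/mm


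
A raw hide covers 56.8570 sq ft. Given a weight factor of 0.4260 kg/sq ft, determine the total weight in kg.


Formula: Weight = area * weight_per_sqft
Substituting: Weight = 56.8570 * 0.4260
Result: 24.2211 kg


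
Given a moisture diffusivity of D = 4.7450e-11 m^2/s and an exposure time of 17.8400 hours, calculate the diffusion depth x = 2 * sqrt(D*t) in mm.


t = 17.8400 hr * 3600 = 64224.0000 s
D * t = 4.7450e-11 * 64224.0000 = 3.0474e-06
x = 2 * sqrt(D*t) = 2 * sqrt(3.0474e-06) = 0.00349138 m = 3.4914 mm


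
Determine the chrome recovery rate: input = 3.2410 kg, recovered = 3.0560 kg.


Formula: Recovery = recovered / input * 100
Substituting: Recovery = 3.0560 / 3.2410 * 100
Result: 94.2919 %


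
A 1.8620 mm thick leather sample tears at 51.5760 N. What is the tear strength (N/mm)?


Formula: Tear strength = force / thickness
Substituting: Tear strength = 51.5760 / 1.8620
Result: 27.6992 N/mm


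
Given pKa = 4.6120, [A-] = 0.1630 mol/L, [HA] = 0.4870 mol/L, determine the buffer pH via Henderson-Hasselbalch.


ratio = [A-] / [HA] = 0.1630 / 0.4870 = 0.3347
log10(ratio) = -0.4753
pH = pKa + log10(ratio) = 4.6120 - 0.4753 = 4.1367


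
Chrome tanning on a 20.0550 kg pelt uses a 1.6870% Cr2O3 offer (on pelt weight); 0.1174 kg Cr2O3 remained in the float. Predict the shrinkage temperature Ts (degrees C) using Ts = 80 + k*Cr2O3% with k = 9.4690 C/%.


Offered = pelt * offer_pct / 100 = 20.0550 * 1.6870 / 100 = 0.3383 kg
Uptake = offered - residual = 0.3383 - 0.1174 = 0.2209 kg
Cr2O3% on pelt = uptake / pelt * 100 = 0.2209 / 20.0550 * 100 = 1.1016 %
Ts = 80 + k * Cr2O3% = 80 + 9.4690 * 1.1016 = 90.4311 C


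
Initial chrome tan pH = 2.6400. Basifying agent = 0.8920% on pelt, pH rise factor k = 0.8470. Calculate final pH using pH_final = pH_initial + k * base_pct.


Formula: pH_final = pH_initial + k * base_pct
Substituting: pH_final = 2.6400 + 0.8470 * 0.8920
Result: 3.3955


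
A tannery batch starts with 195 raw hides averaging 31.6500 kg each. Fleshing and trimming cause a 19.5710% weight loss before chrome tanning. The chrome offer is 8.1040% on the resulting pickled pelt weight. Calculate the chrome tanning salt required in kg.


Total_raw = N * avg_wt = 195 * 31.6500 = 6171.7500 kg
Substrate = Total_raw * (1 - loss/100) = 6171.7500 * (1 - 19.5710/100) = 4963.8768 kg
Chrome = Substrate * pct / 100 = 4963.8768 * 8.1040 / 100 = 402.2726 kg


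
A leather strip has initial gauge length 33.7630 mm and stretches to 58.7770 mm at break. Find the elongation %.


Formula: Elongation = (Lf - L0) / L0 * 100
Substituting: Elongation = (58.7770 - 33.7630) / 33.7630 * 100
Result: 74.0870 %


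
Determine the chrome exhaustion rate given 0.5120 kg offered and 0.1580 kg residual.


Formula: Uptake = (offered - residual) / offered * 100
Substituting: Uptake = (0.5120 - 0.1580) / 0.5120 * 100
Result: 69.1406 %


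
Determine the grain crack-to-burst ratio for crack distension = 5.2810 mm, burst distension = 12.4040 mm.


Formula: Ratio = crack / burst
Substituting: Ratio = 5.2810 / 12.4040
Result: 0.4257


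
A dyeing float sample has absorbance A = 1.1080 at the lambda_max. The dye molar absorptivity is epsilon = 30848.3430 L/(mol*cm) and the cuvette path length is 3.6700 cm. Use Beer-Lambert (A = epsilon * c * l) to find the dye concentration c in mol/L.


Formula: c = A / (epsilon * l)
Substituting: c = 1.1080 / (30848.3430 * 3.6700)
Result: 9.7868e-06 mol/L


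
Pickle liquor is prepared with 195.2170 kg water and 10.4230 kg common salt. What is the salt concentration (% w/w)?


Formula: Conc = salt / (water + salt) * 100
Substituting: Conc = 10.4230 / (195.2170 + 10.4230) * 100
Result: 5.0686 %


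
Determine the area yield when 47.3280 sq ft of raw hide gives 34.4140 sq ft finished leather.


Formula: Yield = finished / raw * 100
Substituting: Yield = 34.4140 / 47.3280 * 100
Result: 72.7138 %


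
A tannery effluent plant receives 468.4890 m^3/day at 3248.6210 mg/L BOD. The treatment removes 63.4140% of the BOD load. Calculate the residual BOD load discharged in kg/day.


Load_in = volume * conc / 1000 = 468.4890 * 3248.6210 / 1000 = 1521.9432 kg/day
Removed = Load_in * eff / 100 = 1521.9432 * 63.4140 / 100 = 965.1251 kg/day
Load_out = Load_in - Removed = 1521.9432 - 965.1251 = 556.8181 kg/day


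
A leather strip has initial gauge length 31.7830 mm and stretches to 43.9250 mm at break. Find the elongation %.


Formula: Elongation = (Lf - L0) / L0 * 100
Substituting: Elongation = (43.9250 - 31.7830) / 31.7830 * 100
Result: 38.2028 %


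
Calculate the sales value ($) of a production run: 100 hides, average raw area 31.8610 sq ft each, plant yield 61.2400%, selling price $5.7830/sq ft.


Raw_total = N * avg_area = 100 * 31.8610 = 3186.1000 sq ft
Finished = Raw_total * yield / 100 = 3186.1000 * 61.2400 / 100 = 1951.1676 sq ft
Value = Finished * price = 1951.1676 * 5.7830 = 11283.6025 $


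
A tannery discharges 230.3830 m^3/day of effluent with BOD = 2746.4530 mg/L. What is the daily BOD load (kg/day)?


Formula: BOD_load = volume * conc / 1000
Substituting: BOD_load = 230.3830 * 2746.4530 / 1000
Result: 632.7361 kg/day


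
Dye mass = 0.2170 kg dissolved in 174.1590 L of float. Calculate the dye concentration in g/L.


Formula: Conc = dye_mass(kg) / volume(L) * 1000
Substituting: Conc = 0.2170 / 174.1590 * 1000
Result: 1.2460 g/L


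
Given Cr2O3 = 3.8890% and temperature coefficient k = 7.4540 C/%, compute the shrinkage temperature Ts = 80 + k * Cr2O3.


Formula: Ts = 80 + k * Cr2O3
Substituting: Ts = 80 + 7.4540 * 3.8890
Result: 108.9886 C


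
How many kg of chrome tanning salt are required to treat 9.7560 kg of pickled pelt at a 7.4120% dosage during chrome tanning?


Formula: Chrome = substrate * pct / 100
Substituting: Chrome = 9.7560 * 7.4120 / 100
Result: 0.7231 kg


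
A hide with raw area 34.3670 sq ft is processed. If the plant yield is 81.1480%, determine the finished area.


Formula: finished = raw * yield / 100
Substituting: finished = 34.3670 * 81.1480 / 100
Result: 27.8881 sq ft


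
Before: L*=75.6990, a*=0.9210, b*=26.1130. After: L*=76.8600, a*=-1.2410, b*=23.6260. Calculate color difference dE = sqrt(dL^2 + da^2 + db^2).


dL = 1.1610, da = -2.1620, db = -2.4870
dE = sqrt(1.1610^2 + (-2.1620)^2 + (-2.4870)^2) = 3.4939


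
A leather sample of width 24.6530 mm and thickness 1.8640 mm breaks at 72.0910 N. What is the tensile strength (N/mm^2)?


Formula: TS = force / (width * thickness)
Substituting: TS = 72.0910 / (24.6530 * 1.8640)
Result: 1.5688 N/mm^2


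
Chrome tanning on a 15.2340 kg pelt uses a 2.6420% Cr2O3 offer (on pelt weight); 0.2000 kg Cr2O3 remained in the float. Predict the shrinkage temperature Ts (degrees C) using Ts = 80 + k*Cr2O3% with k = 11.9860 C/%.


Offered = pelt * offer_pct / 100 = 15.2340 * 2.6420 / 100 = 0.4025 kg
Uptake = offered - residual = 0.4025 - 0.2000 = 0.2025 kg
Cr2O3% on pelt = uptake / pelt * 100 = 0.2025 / 15.2340 * 100 = 1.3291 %
Ts = 80 + k * Cr2O3% = 80 + 11.9860 * 1.3291 = 95.9312 C


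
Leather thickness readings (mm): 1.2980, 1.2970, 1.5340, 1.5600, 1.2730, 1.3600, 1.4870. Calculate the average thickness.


Formula: Average = sum / n
Substituting: Average = 9.8090 / 7
Result: 1.4013 mm


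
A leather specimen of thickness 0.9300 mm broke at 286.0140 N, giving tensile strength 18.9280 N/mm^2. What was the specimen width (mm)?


Formula: w = F / (TS * t)
Substituting: w = 286.0140 / (18.9280 * 0.9300)
Result: 16.2480 mm


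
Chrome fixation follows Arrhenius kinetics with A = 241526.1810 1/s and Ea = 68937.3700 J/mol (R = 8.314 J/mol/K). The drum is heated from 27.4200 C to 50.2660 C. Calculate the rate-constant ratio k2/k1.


T1 = 27.4200 + 273.15 = 300.5700 K; T2 = 50.2660 + 273.15 = 323.4160 K
k1 = A * exp(-Ea/(R*T1)) = 241526.1810 * exp(-68937.3700/(8.314*300.5700)) = 2.5248e-07 1/s
k2 = A * exp(-Ea/(R*T2)) = 241526.1810 * exp(-68937.3700/(8.314*323.4160)) = 1.7723e-06 1/s
k2/k1 = 1.7723e-06 / 2.5248e-07 = 7.0196


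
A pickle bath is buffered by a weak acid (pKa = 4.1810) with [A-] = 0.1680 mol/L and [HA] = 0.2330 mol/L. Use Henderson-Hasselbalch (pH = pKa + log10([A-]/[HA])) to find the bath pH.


ratio = [A-] / [HA] = 0.1680 / 0.2330 = 0.7210
log10(ratio) = -0.1420
pH = pKa + log10(ratio) = 4.1810 - 0.1420 = 4.0390


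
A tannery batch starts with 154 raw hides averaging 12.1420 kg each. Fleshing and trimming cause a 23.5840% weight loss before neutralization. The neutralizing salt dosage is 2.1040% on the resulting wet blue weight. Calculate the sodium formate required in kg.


Total_raw = N * avg_wt = 154 * 12.1420 = 1869.8680 kg
Substrate = Total_raw * (1 - loss/100) = 1869.8680 * (1 - 23.5840/100) = 1428.8783 kg
Neutralizer = Substrate * pct / 100 = 1428.8783 * 2.1040 / 100 = 30.0636 kg


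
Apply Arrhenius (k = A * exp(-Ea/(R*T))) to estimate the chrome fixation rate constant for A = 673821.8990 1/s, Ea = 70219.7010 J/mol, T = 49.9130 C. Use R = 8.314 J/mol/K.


T_K = T_C + 273.15 = 49.9130 + 273.15 = 323.0630 K
exponent = -Ea / (R * T_K) = -70219.7010 / (8.314 * 323.0630) = -26.1434
k = A * exp(exponent) = 673821.8990 * exp(-26.1434) = 2.9828e-06 1/s


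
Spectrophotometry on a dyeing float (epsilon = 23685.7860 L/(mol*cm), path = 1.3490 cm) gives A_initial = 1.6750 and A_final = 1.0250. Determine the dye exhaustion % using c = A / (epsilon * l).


c_initial = A_i / (epsilon * l) = 1.6750 / (23685.7860 * 1.3490) = 5.2422e-05 mol/L
c_final = A_f / (epsilon * l) = 1.0250 / (23685.7860 * 1.3490) = 3.2079e-05 mol/L
Exhaustion = (c_initial - c_final) / c_initial * 100 = (5.2422e-05 - 3.2079e-05) / 5.2422e-05 * 100 = 38.8060 %


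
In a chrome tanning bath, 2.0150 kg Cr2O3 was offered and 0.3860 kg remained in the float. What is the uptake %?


Formula: Uptake = (offered - residual) / offered * 100
Substituting: Uptake = (2.0150 - 0.3860) / 2.0150 * 100
Result: 80.8437 %


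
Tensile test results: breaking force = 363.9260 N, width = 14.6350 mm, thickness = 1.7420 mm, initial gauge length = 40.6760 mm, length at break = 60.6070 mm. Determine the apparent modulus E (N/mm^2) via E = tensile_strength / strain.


TS = F / (w * t) = 363.9260 / (14.6350 * 1.7420) = 14.2749 N/mm^2
strain = (Lf - L0) / L0 = (60.6070 - 40.6760) / 40.6760 = 0.4900
E = TS / strain = 14.2749 / 0.4900 = 29.1327 N/mm^2


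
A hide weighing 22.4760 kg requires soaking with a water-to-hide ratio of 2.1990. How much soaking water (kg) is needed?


Formula: Water = hide_weight * ratio
Substituting: Water = 22.4760 * 2.1990
Result: 49.4247 kg


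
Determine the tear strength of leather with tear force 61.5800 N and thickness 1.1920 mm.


Formula: Tear strength = force / thickness
Substituting: Tear strength = 61.5800 / 1.1920
Result: 51.6611 N/mm


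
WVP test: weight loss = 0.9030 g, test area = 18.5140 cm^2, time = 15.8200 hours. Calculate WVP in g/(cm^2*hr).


Formula: WVP = loss / (area * time)
Substituting: WVP = 0.9030 / (18.5140 * 15.8200)
Result: 0.00308305 g/(cm^2*hr)


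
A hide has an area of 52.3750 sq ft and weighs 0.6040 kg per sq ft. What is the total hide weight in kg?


Formula: Weight = area * weight_per_sqft
Substituting: Weight = 52.3750 * 0.6040
Result: 31.6345 kg


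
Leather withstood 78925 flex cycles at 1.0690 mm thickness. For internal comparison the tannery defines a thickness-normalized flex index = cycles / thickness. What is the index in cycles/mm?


Formula: Index = cycles / thickness
Substituting: Index = 78925 / 1.0690
Result: 73830.6829 cycles/mm


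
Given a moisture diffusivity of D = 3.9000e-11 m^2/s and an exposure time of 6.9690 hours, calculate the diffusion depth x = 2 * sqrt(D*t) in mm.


t = 6.9690 hr * 3600 = 25088.4000 s
D * t = 3.9000e-11 * 25088.4000 = 9.7845e-07
x = 2 * sqrt(D*t) = 2 * sqrt(9.7845e-07) = 0.00197833 m = 1.9783 mm


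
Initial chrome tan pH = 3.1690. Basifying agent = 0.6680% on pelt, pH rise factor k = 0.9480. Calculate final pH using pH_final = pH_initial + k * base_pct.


Formula: pH_final = pH_initial + k * base_pct
Substituting: pH_final = 3.1690 + 0.9480 * 0.6680
Result: 3.8023


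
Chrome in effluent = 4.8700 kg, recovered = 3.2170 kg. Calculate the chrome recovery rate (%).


Formula: Recovery = recovered / input * 100
Substituting: Recovery = 3.2170 / 4.8700 * 100
Result: 66.0575 %


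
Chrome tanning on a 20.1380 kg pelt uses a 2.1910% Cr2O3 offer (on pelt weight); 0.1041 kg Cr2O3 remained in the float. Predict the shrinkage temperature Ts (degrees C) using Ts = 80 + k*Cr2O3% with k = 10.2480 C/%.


Offered = pelt * offer_pct / 100 = 20.1380 * 2.1910 / 100 = 0.4412 kg
Uptake = offered - residual = 0.4412 - 0.1041 = 0.3371 kg
Cr2O3% on pelt = uptake / pelt * 100 = 0.3371 / 20.1380 * 100 = 1.6741 %
Ts = 80 + k * Cr2O3% = 80 + 10.2480 * 1.6741 = 97.1558 C


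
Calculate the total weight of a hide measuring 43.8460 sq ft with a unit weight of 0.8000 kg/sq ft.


Formula: Weight = area * weight_per_sqft
Substituting: Weight = 43.8460 * 0.8000
Result: 35.0768 kg


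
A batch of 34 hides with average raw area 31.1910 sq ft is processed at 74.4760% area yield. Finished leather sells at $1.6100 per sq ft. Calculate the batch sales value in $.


Raw_total = N * avg_area = 34 * 31.1910 = 1060.4940 sq ft
Finished = Raw_total * yield / 100 = 1060.4940 * 74.4760 / 100 = 789.8135 sq ft
Value = Finished * price = 789.8135 * 1.6100 = 1271.5998 $


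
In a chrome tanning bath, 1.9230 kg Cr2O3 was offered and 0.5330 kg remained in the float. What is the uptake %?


Formula: Uptake = (offered - residual) / offered * 100
Substituting: Uptake = (1.9230 - 0.5330) / 1.9230 * 100
Result: 72.2829 %


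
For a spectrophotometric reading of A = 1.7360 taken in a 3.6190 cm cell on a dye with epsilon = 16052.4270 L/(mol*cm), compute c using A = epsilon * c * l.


Formula: c = A / (epsilon * l)
Substituting: c = 1.7360 / (16052.4270 * 3.6190)
Result: 2.9883e-05 mol/L


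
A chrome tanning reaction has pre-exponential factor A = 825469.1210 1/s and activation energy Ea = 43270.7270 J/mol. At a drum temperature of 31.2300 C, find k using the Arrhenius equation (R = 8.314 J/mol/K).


T_K = T_C + 273.15 = 31.2300 + 273.15 = 304.3800 K
exponent = -Ea / (R * T_K) = -43270.7270 / (8.314 * 304.3800) = -17.0989
k = A * exp(exponent) = 825469.1210 * exp(-17.0989) = 0.030956 1/s


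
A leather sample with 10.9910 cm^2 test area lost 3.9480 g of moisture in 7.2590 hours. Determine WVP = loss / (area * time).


Formula: WVP = loss / (area * time)
Substituting: WVP = 3.9480 / (10.9910 * 7.2590)
Result: 0.0494838 g/(cm^2*hr)


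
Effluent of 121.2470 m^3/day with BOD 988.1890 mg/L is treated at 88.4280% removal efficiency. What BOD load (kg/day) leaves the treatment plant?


Load_in = volume * conc / 1000 = 121.2470 * 988.1890 / 1000 = 119.8150 kg/day
Removed = Load_in * eff / 100 = 119.8150 * 88.4280 / 100 = 105.9500 kg/day
Load_out = Load_in - Removed = 119.8150 - 105.9500 = 13.8650 kg/day


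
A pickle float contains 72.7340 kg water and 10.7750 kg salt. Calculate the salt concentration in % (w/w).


Formula: Conc = salt / (water + salt) * 100
Substituting: Conc = 10.7750 / (72.7340 + 10.7750) * 100
Result: 12.9028 %


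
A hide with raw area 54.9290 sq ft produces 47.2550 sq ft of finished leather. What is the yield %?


Formula: Yield = finished / raw * 100
Substituting: Yield = 47.2550 / 54.9290 * 100
Result: 86.0292 %


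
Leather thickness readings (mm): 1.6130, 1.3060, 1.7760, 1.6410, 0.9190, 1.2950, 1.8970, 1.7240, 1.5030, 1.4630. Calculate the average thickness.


Formula: Average = sum / n
Substituting: Average = 15.1370 / 10
Result: 1.5137 mm


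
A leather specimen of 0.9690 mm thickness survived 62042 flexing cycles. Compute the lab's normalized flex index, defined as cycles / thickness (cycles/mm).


Formula: Index = cycles / thickness
Substituting: Index = 62042 / 0.9690
Result: 64026.8318 cycles/mm


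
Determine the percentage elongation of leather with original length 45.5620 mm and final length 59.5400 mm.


Formula: Elongation = (Lf - L0) / L0 * 100
Substituting: Elongation = (59.5400 - 45.5620) / 45.5620 * 100
Result: 30.6791 %


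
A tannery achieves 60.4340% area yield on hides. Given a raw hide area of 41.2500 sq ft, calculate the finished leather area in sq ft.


Formula: finished = raw * yield / 100
Substituting: finished = 41.2500 * 60.4340 / 100
Result: 24.9290 sq ft


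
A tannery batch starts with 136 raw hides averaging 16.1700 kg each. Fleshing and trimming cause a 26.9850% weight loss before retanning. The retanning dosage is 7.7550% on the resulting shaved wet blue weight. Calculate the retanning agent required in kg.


Total_raw = N * avg_wt = 136 * 16.1700 = 2199.1200 kg
Substrate = Total_raw * (1 - loss/100) = 2199.1200 * (1 - 26.9850/100) = 1605.6875 kg
Retan = Substrate * pct / 100 = 1605.6875 * 7.7550 / 100 = 124.5211 kg


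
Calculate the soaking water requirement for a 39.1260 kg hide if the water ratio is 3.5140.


Formula: Water = hide_weight * ratio
Substituting: Water = 39.1260 * 3.5140
Result: 137.4888 kg


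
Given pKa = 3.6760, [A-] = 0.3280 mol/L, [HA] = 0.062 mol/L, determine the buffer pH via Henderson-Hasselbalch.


ratio = [A-] / [HA] = 0.3280 / 0.062 = 5.2903
log10(ratio) = 0.7235
pH = pKa + log10(ratio) = 3.6760 + 0.7235 = 4.3995


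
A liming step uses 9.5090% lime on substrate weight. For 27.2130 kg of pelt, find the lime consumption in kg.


Formula: Lime = substrate * pct / 100
Substituting: Lime = 27.2130 * 9.5090 / 100
Result: 2.5877 kg


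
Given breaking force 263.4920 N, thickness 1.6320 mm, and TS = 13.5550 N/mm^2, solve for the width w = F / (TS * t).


Formula: w = F / (TS * t)
Substituting: w = 263.4920 / (13.5550 * 1.6320)
Result: 11.9110 mm


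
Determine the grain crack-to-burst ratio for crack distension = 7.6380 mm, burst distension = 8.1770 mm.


Formula: Ratio = crack / burst
Substituting: Ratio = 7.6380 / 8.1770
Result: 0.9341


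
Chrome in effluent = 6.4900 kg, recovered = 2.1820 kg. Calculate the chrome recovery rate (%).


Formula: Recovery = recovered / input * 100
Substituting: Recovery = 2.1820 / 6.4900 * 100
Result: 33.6210 %


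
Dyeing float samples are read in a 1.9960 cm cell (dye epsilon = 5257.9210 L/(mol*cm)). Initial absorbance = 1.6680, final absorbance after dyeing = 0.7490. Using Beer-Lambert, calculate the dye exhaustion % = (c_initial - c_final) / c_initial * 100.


c_initial = A_i / (epsilon * l) = 1.6680 / (5257.9210 * 1.9960) = 1.5894e-04 mol/L
c_final = A_f / (epsilon * l) = 0.7490 / (5257.9210 * 1.9960) = 7.1369e-05 mol/L
Exhaustion = (c_initial - c_final) / c_initial * 100 = (1.5894e-04 - 7.1369e-05) / 1.5894e-04 * 100 = 55.0959 %
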